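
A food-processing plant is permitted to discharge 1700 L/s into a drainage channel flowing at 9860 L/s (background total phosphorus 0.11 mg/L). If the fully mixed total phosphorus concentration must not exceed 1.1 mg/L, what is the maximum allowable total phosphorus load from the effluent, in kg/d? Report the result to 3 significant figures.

1000 kg/d

Mass balance at the limit: 9860·0.1100 + 1700·Cₑ = 11560·1.1 → Cₑ = 6.842 mg/L.
1700 L/s = 1.700 m³/s. Load = 1.700 m³/s × 6.842 g/m³ × 86 400 s/d = 1005 kg/d.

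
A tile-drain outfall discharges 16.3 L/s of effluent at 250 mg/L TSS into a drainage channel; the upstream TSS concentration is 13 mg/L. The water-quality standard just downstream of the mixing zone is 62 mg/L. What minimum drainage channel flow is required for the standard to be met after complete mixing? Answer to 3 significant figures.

Set C_mix = 62: (Q·13.00 + 16.30·250.0) / (Q + 16.30) = 62
→ Q = 16.30·(250.0 − 62)/(62 − 13.00) = 62.54 L/s.

62.5 L/s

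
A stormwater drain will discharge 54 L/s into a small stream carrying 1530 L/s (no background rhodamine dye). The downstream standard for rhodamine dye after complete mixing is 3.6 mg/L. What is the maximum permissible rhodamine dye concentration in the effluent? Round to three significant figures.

106 mg/L

At the limit, (Qr·Cr + Qe·Cₑ)/(Qr + Qe) = 3.6:
Cₑ = (1584·3.6 − 1530·0) / 54.00 = 105.6 mg/L.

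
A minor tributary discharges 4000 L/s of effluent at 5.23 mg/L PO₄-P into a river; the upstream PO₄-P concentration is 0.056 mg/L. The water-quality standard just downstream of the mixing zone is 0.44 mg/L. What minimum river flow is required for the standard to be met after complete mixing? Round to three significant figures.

Set C_mix = 0.44: (Q·0.05600 + 4000·5.230) / (Q + 4000) = 0.44
→ Q = 4000·(5.230 − 0.44)/(0.44 − 0.05600) = 49900 L/s.

49900 L/s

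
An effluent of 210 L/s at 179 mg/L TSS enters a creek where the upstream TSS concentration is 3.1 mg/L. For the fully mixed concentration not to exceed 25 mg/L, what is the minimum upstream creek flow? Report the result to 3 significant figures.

Set C_mix = 25: (Q·3.100 + 210.0·179.0) / (Q + 210.0) = 25
→ Q = 210.0·(179.0 − 25)/(25 − 3.100) = 1477 L/s.

1480 L/s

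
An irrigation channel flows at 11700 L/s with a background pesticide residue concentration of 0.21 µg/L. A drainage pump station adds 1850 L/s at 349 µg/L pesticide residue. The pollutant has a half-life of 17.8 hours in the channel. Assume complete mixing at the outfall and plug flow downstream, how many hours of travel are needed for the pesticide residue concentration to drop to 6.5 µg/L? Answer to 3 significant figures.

51.3 h

Mass balance: C = (11700·0.2100 + 1850·349.0) / 13550 = 648100/13550 = 47.83 µg/L.
Half-life 17.8 h → k = ln 2 / 17.8 = 0.03894 h⁻¹ = 0.9346 d⁻¹.
47.83·exp(−k·t) = 6.5 → t = ln(47.83/6.5)/k = 184500 s = 51.25 h.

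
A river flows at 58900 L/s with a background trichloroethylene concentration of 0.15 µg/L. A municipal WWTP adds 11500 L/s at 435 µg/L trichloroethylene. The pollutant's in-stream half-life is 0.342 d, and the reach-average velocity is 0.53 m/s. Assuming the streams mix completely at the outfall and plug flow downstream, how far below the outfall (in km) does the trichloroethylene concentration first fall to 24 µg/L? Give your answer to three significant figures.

Flow-weighted average: C = (58900·0.1500 + 11500·435.0) / 70400 = 5011000/70400 = 71.18 µg/L.
Half-life 0.342 d → k = ln 2 / 0.342 = 2.027 d⁻¹.
Set 71.18·exp(−k·t) = 24 → t = ln(71.18/24)/k = 46350 s = 12.87 h.
Distance = v·t = 0.53·46350 = 24560 m = 24.56 km.

24.6 km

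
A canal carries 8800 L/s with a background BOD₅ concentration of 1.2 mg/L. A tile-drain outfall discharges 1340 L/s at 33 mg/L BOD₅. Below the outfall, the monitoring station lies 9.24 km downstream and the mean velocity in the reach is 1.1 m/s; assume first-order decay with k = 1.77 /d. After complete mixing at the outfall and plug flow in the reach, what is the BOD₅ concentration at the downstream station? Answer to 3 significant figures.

4.55 mg/L

Mixed concentration C = ΣQC/ΣQ = (8800·1.200 + 1340·33.00) / 10140 = 54780/10140 = 5.402 mg/L.
Travel time t = 9.24·1000 / 1.1 = 8400 s = 2.333 h.
Applying C = C₀e^(−kt): 5.402 × 0.8419 = 4.548 mg/L.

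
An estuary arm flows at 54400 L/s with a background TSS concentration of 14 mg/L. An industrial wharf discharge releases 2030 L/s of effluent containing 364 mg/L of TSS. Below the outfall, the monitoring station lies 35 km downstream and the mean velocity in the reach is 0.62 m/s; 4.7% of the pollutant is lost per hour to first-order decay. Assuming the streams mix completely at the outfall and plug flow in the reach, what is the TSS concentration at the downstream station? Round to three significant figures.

12.5 mg/L

Mass balance: C = (54400·14.00 + 2030·364.0) / 56430 = 1501000/56430 = 26.59 mg/L.
Travel time t = 35·1000 / 0.62 = 56450 s = 15.68 h.
4.7%/h lost → k = −ln(1 − 0.047) = 0.04814 h⁻¹.
Decay over the reach: 26.59·exp(−kt) = 26.59·0.4701 = 12.50 mg/L.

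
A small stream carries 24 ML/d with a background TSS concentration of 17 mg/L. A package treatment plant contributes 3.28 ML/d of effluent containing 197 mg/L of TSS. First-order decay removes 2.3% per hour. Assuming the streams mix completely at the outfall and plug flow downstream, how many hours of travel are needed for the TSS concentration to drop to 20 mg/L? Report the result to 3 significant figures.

Mixed concentration C = ΣQC/ΣQ = (24.00·17.00 + 3.280·197.0) / 27.28 = 1054/27.28 = 38.64 mg/L.
2.3%/h lost → k = −ln(1 − 0.023) = 0.02327 h⁻¹.
38.64·exp(−k·t) = 20 → t = ln(38.64/20)/k = 101900 s = 28.30 h.

28.3 h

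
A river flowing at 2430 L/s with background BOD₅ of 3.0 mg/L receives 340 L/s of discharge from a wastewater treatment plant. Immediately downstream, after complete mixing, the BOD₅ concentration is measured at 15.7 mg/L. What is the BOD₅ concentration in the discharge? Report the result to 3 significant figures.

Mass balance: 2430·3.000 + 340.0·Cₑ = 2770·15.70
→ Cₑ = (2770·15.70 − 2430·3.000) / 340.0 = 106.5 mg/L.

106 mg/L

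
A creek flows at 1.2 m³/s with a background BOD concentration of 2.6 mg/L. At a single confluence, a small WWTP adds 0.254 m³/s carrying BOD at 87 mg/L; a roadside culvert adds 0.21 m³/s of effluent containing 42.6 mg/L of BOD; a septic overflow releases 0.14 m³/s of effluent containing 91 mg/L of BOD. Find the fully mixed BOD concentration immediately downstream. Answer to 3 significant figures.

26.0 mg/L

Flow-weighted average: C = (1.200·2.600 + 0.2540·87.00 + 0.2100·42.60 + 0.1400·91.00) / 1.804 = 46.90/1.804 = 26.00 mg/L.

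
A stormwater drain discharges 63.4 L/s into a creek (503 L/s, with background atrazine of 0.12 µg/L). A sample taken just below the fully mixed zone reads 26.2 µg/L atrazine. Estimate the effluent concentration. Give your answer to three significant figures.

233 µg/L

Mass balance: 503.0·0.1200 + 63.40·Cₑ = 566.4·26.20
→ Cₑ = (566.4·26.20 − 503.0·0.1200) / 63.40 = 233.1 µg/L.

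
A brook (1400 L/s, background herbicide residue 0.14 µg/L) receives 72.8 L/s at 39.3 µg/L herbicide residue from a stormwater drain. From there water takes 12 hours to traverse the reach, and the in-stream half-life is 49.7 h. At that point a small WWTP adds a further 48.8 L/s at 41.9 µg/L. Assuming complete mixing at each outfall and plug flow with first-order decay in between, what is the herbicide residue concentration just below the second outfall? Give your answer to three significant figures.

3.04 µg/L

Mass balance: C = (1400·0.1400 + 72.80·39.30) / 1473 = 3057/1473 = 2.076 µg/L; combined flow 1473 L/s.
Half-life 49.7 h → k = ln 2 / 49.7 = 0.01395 h⁻¹ = 0.3347 d⁻¹.
Applying C = C₀e^(−kt): 2.076 × 0.8459 = 1.756 µg/L.
Second outfall: C = (1473·1.756 + 48.80·41.90)/1522 = 3.043 µg/L.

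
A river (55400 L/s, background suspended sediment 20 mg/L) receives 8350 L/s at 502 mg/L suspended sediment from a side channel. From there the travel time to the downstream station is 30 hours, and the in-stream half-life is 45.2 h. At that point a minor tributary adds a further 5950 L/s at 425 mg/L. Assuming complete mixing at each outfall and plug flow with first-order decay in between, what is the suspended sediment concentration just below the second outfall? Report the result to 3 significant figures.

After mixing, C = (55400·20.00 + 8350·502.0) / 63750 = 5300000/63750 = 83.13 mg/L; combined flow 63750 L/s.
Half-life 45.2 h → k = ln 2 / 45.2 = 0.01534 h⁻¹ = 0.3680 d⁻¹.
First-order decay: C = 83.13·exp(−k·t) = 83.13·0.6312 = 52.48 mg/L.
Second outfall: C = (63750·52.48 + 5950·425.0)/69700 = 84.28 mg/L.

84.3 mg/L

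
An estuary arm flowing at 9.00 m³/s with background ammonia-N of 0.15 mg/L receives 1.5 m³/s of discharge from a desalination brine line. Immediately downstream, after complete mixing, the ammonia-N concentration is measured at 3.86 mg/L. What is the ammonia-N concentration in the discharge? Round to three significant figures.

26.1 mg/L

Mass balance: 9.000·0.1500 + 1.500·Cₑ = 10.50·3.860
→ Cₑ = (10.50·3.860 − 9.000·0.1500) / 1.500 = 26.12 mg/L.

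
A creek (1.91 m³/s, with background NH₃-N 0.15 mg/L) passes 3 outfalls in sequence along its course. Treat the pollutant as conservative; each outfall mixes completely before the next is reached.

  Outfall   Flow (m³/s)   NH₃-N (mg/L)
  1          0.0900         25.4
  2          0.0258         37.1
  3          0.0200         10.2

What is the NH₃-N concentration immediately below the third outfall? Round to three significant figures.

After outfall 1: Q = 1.910 + 0.09000 = 2.000 m³/s; C = (1.910·0.1500 + 0.09000·25.40)/2.000 = 1.286 mg/L.
After outfall 2: Q = 2.000 + 0.02580 = 2.026 m³/s; C = (2.000·1.286 + 0.02580·37.10)/2.026 = 1.742 mg/L.
After outfall 3: Q = 2.026 + 0.02000 = 2.046 m³/s; C = (2.026·1.742 + 0.02000·10.20)/2.046 = 1.825 mg/L.

1.83 mg/L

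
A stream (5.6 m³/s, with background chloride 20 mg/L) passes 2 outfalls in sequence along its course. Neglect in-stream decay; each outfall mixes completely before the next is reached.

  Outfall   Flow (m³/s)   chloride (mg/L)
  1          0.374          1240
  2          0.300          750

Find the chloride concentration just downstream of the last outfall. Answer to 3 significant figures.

Below outfall 1: Q → 5.974 m³/s, C = (5.600·20.00 + 0.3740·1240)/5.974 = 96.38 mg/L.
Below outfall 2: Q → 6.274 m³/s, C = (5.974·96.38 + 0.3000·750.0)/6.274 = 127.6 mg/L.

128 mg/L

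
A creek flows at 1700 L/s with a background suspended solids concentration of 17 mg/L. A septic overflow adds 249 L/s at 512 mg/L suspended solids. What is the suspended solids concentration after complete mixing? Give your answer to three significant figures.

80.2 mg/L

After mixing, C = (1700·17.00 + 249.0·512.0) / 1949 = 156400/1949 = 80.24 mg/L.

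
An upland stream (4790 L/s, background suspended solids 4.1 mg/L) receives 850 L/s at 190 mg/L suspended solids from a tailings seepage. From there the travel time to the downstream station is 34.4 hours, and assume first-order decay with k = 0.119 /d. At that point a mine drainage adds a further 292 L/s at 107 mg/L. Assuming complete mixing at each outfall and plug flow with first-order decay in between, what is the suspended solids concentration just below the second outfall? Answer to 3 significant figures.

31.0 mg/L

Mass balance: C = (4790·4.100 + 850.0·190.0) / 5640 = 181100/5640 = 32.12 mg/L; combined flow 5640 L/s.
Applying C = C₀e^(−kt): 32.12 × 0.8432 = 27.08 mg/L.
At the second outfall, C = (5640·27.08 + 292.0·107.0) / (5640 + 292.0) = 31.01 mg/L.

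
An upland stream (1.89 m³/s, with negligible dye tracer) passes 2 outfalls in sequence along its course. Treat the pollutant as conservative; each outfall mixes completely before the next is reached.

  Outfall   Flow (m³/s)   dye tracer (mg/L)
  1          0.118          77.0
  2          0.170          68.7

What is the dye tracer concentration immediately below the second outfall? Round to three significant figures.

Outfall 1: combined Q = 2.008 m³/s; C = (1.890·0 + 0.1180·77.00)/2.008 = 4.525 mg/L.
Outfall 2: combined Q = 2.178 m³/s; C = (2.008·4.525 + 0.1700·68.70)/2.178 = 9.534 mg/L.

9.53 mg/L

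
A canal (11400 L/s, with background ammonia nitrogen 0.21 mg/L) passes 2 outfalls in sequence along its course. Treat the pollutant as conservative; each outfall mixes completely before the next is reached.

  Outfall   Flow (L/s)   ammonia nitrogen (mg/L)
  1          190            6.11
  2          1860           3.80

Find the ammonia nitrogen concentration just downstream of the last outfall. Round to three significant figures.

Below outfall 1: Q → 11590 L/s, C = (11400·0.2100 + 190.0·6.110)/11590 = 0.3067 mg/L.
Below outfall 2: Q → 13450 L/s, C = (11590·0.3067 + 1860·3.800)/13450 = 0.7898 mg/L.

0.790 mg/L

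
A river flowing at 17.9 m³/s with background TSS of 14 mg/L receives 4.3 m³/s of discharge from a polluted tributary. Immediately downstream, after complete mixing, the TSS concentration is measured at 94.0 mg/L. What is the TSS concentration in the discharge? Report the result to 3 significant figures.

427 mg/L

Mass balance: 17.90·14.00 + 4.300·Cₑ = 22.20·94.00
→ Cₑ = (22.20·94.00 − 17.90·14.00) / 4.300 = 427.0 mg/L.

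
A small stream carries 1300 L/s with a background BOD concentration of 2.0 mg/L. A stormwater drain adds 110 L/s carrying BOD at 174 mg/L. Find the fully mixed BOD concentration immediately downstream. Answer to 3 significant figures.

Flow-weighted average: C = (1300·2.000 + 110.0·174.0) / 1410 = 21740/1410 = 15.42 mg/L.

15.4 mg/L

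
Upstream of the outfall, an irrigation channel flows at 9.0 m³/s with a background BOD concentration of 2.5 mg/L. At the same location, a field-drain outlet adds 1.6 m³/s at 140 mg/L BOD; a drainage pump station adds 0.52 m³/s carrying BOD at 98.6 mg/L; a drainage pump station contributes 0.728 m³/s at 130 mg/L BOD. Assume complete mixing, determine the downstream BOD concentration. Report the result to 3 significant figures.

33.1 mg/L

After mixing, C = (9.000·2.500 + 1.600·140.0 + 0.5200·98.60 + 0.7280·130.0) / 11.85 = 392.4/11.85 = 33.12 mg/L.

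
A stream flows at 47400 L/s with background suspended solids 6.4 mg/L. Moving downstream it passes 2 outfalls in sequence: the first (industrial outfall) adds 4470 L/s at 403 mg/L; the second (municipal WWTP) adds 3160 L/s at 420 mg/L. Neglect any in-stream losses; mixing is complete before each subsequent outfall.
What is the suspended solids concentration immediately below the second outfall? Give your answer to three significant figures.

Outfall 1: combined Q = 51870 L/s; C = (47400·6.400 + 4470·403.0)/51870 = 40.58 mg/L.
Outfall 2: combined Q = 55030 L/s; C = (51870·40.58 + 3160·420.0)/55030 = 62.37 mg/L.

62.4 mg/L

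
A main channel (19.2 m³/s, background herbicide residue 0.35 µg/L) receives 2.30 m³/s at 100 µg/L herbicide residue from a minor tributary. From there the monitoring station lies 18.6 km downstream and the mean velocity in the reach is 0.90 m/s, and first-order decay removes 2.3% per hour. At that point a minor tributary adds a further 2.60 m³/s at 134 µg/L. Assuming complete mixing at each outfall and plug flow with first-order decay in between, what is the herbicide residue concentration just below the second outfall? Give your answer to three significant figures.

Conservation of mass: C = (19.20·0.3500 + 2.300·100.0) / 21.50 = 236.7/21.50 = 11.01 µg/L; combined flow 21.50 m³/s.
Travel time t = 18.6·1000 / 0.90 = 20670 s = 5.741 h.
2.3%/h lost → k = −ln(1 − 0.023) = 0.02327 h⁻¹.
After decay, C = 11.01 × e^(−kt) = 11.01 × 0.8750 = 9.633 µg/L.
Second outfall: C = (21.50·9.633 + 2.600·134.0)/24.10 = 23.05 µg/L.

23.1 µg/L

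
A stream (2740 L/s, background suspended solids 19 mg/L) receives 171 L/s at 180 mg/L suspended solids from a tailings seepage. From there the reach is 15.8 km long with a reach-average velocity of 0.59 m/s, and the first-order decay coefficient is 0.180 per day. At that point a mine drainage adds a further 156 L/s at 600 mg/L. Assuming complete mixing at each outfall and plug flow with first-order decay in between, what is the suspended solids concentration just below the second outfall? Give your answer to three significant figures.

56.1 mg/L

Conservation of mass: C = (2740·19.00 + 171.0·180.0) / 2911 = 82840/2911 = 28.46 mg/L; combined flow 2911 L/s.
Travel time t = 15.8·1000 / 0.59 = 26780 s = 7.439 h.
Applying C = C₀e^(−kt): 28.46 × 0.9457 = 26.91 mg/L.
At the second outfall, C = (2911·26.91 + 156.0·600.0) / (2911 + 156.0) = 56.06 mg/L.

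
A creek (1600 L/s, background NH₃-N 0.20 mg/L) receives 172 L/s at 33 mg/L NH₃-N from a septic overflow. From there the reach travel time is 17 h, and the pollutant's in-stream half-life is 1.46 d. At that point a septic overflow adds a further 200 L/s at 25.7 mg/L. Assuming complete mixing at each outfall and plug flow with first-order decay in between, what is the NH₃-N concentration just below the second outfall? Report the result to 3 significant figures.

4.78 mg/L

After mixing, C = (1600·0.2000 + 172.0·33.00) / 1772 = 5996/1772 = 3.384 mg/L; combined flow 1772 L/s.
Half-life 1.46 d → k = ln 2 / 1.46 = 0.4748 d⁻¹.
After decay, C = 3.384 × e^(−kt) = 3.384 × 0.7144 = 2.417 mg/L.
Second outfall: C = (1772·2.417 + 200.0·25.70)/1972 = 4.779 mg/L.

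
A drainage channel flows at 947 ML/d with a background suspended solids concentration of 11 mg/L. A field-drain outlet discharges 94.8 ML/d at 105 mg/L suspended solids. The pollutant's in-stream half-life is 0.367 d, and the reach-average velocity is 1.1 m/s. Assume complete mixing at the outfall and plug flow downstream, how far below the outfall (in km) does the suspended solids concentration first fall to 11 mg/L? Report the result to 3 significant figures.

28.9 km

Mass balance: C = (947.0·11.00 + 94.80·105.0) / 1042 = 20370/1042 = 19.55 mg/L.
Half-life 0.367 d → k = ln 2 / 0.367 = 1.889 d⁻¹.
Set 19.55·exp(−k·t) = 11 → t = ln(19.55/11)/k = 26320 s = 7.310 h.
Distance = v·t = 1.1·26320 = 28950 m = 28.95 km.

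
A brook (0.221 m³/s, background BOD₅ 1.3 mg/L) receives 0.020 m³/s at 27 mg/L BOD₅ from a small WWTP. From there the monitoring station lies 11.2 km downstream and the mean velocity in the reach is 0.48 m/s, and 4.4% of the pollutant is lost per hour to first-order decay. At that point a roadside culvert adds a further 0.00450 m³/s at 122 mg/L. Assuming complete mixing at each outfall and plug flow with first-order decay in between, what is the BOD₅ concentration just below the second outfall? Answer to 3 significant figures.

4.75 mg/L

Conservation of mass: C = (0.2210·1.300 + 0.02000·27.00) / 0.2410 = 0.8273/0.2410 = 3.433 mg/L; combined flow 0.2410 m³/s.
Travel time t = 11.2·1000 / 0.48 = 23330 s = 6.481 h.
4.4%/h lost → k = −ln(1 − 0.044) = 0.04500 h⁻¹.
Decay over the reach: 3.433·exp(−kt) = 3.433·0.7470 = 2.564 mg/L.
Second outfall: C = (0.2410·2.564 + 0.004500·122.0)/0.2455 = 4.754 mg/L.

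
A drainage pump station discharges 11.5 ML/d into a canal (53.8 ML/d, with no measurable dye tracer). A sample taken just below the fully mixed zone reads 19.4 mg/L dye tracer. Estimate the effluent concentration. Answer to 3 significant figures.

110 mg/L

Mass balance: 53.80·0 + 11.50·Cₑ = 65.30·19.40
→ Cₑ = (65.30·19.40 − 53.80·0) / 11.50 = 110.2 mg/L.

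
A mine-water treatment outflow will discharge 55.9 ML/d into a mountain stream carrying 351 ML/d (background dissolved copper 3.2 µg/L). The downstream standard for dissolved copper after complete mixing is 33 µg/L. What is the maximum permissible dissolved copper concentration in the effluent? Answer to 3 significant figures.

220 µg/L

At the limit, (Qr·Cr + Qe·Cₑ)/(Qr + Qe) = 33:
Cₑ = (406.9·33 − 351.0·3.200) / 55.90 = 220.1 µg/L.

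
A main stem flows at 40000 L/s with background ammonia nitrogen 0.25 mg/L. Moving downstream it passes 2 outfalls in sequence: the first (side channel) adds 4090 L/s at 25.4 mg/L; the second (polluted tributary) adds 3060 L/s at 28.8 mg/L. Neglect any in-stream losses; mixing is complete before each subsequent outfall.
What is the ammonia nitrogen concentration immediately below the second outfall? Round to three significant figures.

After outfall 1: Q = 40000 + 4090 = 44090 L/s; C = (40000·0.2500 + 4090·25.40)/44090 = 2.583 mg/L.
After outfall 2: Q = 44090 + 3060 = 47150 L/s; C = (44090·2.583 + 3060·28.80)/47150 = 4.284 mg/L.

4.28 mg/L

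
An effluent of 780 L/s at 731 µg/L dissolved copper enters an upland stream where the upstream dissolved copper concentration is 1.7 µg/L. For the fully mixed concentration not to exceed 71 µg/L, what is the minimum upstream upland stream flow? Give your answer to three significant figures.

Set C_mix = 71: (Q·1.700 + 780.0·731.0) / (Q + 780.0) = 71
→ Q = 780.0·(731.0 − 71)/(71 − 1.700) = 7429 L/s.

7430 L/s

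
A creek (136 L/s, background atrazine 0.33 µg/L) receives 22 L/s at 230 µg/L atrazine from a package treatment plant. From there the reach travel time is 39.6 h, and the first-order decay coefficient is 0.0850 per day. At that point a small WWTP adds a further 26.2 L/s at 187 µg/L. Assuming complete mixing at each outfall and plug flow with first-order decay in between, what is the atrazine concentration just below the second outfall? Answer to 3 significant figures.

50.7 µg/L

After mixing, C = (136.0·0.3300 + 22.00·230.0) / 158.0 = 5105/158.0 = 32.31 µg/L; combined flow 158.0 L/s.
First-order decay: C = 32.31·exp(−k·t) = 32.31·0.8691 = 28.08 µg/L.
At the second outfall, C = (158.0·28.08 + 26.20·187.0) / (158.0 + 26.20) = 50.69 µg/L.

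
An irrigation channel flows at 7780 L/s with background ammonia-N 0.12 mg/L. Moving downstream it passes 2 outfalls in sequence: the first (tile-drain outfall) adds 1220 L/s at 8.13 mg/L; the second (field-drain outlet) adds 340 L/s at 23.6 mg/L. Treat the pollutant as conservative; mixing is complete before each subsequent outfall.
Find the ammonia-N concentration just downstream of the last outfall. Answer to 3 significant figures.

2.02 mg/L

After outfall 1: Q = 7780 + 1220 = 9000 L/s; C = (7780·0.1200 + 1220·8.130)/9000 = 1.206 mg/L.
After outfall 2: Q = 9000 + 340.0 = 9340 L/s; C = (9000·1.206 + 340.0·23.60)/9340 = 2.021 mg/L.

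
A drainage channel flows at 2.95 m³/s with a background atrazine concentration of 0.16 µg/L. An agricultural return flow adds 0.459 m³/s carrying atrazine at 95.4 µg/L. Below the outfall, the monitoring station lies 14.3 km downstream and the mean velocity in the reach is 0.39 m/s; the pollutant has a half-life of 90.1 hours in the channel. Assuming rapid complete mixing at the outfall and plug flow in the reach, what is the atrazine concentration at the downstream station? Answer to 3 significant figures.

12.0 µg/L

Flow-weighted average: C = (2.950·0.1600 + 0.4590·95.40) / 3.409 = 44.26/3.409 = 12.98 µg/L.
Travel time t = 14.3·1000 / 0.39 = 36670 s = 10.19 h.
Half-life 90.1 h → k = ln 2 / 90.1 = 0.007693 h⁻¹ = 0.1846 d⁻¹.
Decay over the reach: 12.98·exp(−kt) = 12.98·0.9246 = 12.00 µg/L.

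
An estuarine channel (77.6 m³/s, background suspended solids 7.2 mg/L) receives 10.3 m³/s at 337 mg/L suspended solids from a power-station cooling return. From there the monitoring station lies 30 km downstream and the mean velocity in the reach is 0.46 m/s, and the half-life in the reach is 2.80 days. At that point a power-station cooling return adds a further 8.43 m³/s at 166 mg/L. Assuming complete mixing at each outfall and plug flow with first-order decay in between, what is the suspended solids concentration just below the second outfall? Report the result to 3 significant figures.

49.2 mg/L

Mass balance: C = (77.60·7.200 + 10.30·337.0) / 87.90 = 4030/87.90 = 45.85 mg/L; combined flow 87.90 m³/s.
Travel time t = 30·1000 / 0.46 = 65220 s = 18.12 h.
Half-life 2.80 d → k = ln 2 / 2.80 = 0.2476 d⁻¹.
After decay, C = 45.85 × e^(−kt) = 45.85 × 0.8296 = 38.03 mg/L.
At the second outfall, C = (87.90·38.03 + 8.430·166.0) / (87.90 + 8.430) = 49.23 mg/L.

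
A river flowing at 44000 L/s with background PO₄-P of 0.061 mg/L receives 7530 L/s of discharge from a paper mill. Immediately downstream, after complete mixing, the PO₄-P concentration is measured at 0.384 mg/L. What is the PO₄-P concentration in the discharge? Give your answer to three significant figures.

Mass balance: 44000·0.06100 + 7530·Cₑ = 51530·0.3840
→ Cₑ = (51530·0.3840 − 44000·0.06100) / 7530 = 2.271 mg/L.

2.27 mg/L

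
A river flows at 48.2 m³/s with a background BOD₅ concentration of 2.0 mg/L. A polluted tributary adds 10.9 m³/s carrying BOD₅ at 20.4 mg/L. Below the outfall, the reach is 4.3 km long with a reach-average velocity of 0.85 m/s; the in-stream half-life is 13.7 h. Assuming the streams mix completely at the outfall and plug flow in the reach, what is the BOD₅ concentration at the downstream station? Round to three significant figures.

Flow-weighted average: C = (48.20·2.000 + 10.90·20.40) / 59.10 = 318.8/59.10 = 5.394 mg/L.
Travel time t = 4.3·1000 / 0.85 = 5059 s = 1.405 h.
Half-life 13.7 h → k = ln 2 / 13.7 = 0.05059 h⁻¹ = 1.214 d⁻¹.
Decay over the reach: 5.394·exp(−kt) = 5.394·0.9314 = 5.023 mg/L.

5.02 mg/L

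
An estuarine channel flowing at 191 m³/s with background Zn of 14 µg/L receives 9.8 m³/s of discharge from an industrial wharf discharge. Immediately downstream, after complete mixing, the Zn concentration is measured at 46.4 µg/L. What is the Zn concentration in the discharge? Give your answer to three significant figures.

Mass balance: 191.0·14.00 + 9.800·Cₑ = 200.8·46.40
→ Cₑ = (200.8·46.40 − 191.0·14.00) / 9.800 = 677.9 µg/L.

678 µg/L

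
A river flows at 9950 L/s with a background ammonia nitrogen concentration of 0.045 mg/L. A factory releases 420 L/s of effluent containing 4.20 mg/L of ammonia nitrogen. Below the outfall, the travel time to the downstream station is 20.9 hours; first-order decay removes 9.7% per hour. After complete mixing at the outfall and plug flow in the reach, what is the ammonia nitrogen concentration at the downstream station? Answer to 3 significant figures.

0.0253 mg/L

Flow-weighted average: C = (9950·0.04500 + 420.0·4.200) / 10370 = 2212/10370 = 0.2133 mg/L.
9.7%/h lost → k = −ln(1 − 0.097) = 0.1020 h⁻¹.
Applying C = C₀e^(−kt): 0.2133 × 0.1185 = 0.02528 mg/L.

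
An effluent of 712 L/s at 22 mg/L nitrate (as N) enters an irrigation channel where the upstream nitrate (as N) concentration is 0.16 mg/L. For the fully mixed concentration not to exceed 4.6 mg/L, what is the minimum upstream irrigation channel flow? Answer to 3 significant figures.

Set C_mix = 4.6: (Q·0.1600 + 712.0·22.00) / (Q + 712.0) = 4.6
→ Q = 712.0·(22.00 − 4.6)/(4.6 − 0.1600) = 2790 L/s.

2790 L/s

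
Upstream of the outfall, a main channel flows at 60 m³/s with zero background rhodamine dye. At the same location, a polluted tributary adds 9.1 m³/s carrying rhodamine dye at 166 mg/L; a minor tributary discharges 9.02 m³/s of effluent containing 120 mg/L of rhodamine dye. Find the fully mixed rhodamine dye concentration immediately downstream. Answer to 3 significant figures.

After mixing, C = (60.00·0 + 9.100·166.0 + 9.020·120.0) / 78.12 = 2593/78.12 = 33.19 mg/L.

33.2 mg/L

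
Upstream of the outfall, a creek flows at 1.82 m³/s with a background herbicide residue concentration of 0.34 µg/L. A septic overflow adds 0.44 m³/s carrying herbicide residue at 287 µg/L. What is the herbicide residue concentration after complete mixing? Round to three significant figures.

After mixing, C = (1.820·0.3400 + 0.4400·287.0) / 2.260 = 126.9/2.260 = 56.15 µg/L.

56.1 µg/L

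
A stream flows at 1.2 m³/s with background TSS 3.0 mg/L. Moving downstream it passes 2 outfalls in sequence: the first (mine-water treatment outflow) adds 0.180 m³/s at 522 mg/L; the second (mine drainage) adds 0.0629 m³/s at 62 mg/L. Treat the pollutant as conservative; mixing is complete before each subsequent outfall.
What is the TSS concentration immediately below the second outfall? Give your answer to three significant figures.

70.3 mg/L

Below outfall 1: Q → 1.380 m³/s, C = (1.200·3.000 + 0.1800·522.0)/1.380 = 70.70 mg/L.
Below outfall 2: Q → 1.443 m³/s, C = (1.380·70.70 + 0.06290·62.00)/1.443 = 70.32 mg/L.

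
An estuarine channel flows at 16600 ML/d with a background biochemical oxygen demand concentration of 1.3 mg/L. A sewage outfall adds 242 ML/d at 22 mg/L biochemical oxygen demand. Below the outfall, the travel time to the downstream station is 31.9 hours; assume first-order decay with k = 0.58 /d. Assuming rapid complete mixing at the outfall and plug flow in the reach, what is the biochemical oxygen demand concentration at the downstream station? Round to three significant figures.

Mixed concentration C = ΣQC/ΣQ = (16600·1.300 + 242.0·22.00) / 16840 = 26900/16840 = 1.597 mg/L.
After decay, C = 1.597 × e^(−kt) = 1.597 × 0.4626 = 0.7390 mg/L.

0.739 mg/L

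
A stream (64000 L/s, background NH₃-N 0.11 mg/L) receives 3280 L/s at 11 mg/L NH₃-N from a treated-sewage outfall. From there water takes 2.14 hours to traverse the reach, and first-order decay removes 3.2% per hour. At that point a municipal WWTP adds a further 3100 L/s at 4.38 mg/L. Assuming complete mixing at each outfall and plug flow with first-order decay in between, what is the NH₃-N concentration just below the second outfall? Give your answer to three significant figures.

Flow-weighted average: C = (64000·0.1100 + 3280·11.00) / 67280 = 43120/67280 = 0.6409 mg/L; combined flow 67280 L/s.
3.2%/h lost → k = −ln(1 − 0.032) = 0.03252 h⁻¹.
After decay, C = 0.6409 × e^(−kt) = 0.6409 × 0.9328 = 0.5978 mg/L.
At the second outfall, C = (67280·0.5978 + 3100·4.380) / (67280 + 3100) = 0.7644 mg/L.

0.764 mg/L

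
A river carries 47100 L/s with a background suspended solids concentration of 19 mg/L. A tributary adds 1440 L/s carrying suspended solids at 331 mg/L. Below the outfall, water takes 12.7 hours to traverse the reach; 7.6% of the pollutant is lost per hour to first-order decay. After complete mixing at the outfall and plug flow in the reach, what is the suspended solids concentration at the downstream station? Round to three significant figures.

Flow-weighted average: C = (47100·19.00 + 1440·331.0) / 48540 = 1372000/48540 = 28.26 mg/L.
7.6%/h lost → k = −ln(1 − 0.076) = 0.07904 h⁻¹.
After decay, C = 28.26 × e^(−kt) = 28.26 × 0.3665 = 10.35 mg/L.

10.4 mg/L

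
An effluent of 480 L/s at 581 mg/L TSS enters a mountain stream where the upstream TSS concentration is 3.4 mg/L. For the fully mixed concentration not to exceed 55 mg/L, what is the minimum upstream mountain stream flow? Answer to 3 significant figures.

Set C_mix = 55: (Q·3.400 + 480.0·581.0) / (Q + 480.0) = 55
→ Q = 480.0·(581.0 − 55)/(55 − 3.400) = 4893 L/s.

4890 L/s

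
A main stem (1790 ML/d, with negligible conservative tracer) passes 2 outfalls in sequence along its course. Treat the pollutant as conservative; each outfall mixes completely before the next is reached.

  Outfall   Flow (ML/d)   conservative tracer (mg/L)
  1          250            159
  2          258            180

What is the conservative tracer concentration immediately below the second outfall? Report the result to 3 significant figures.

Below outfall 1: Q → 2040 ML/d, C = (1790·0 + 250.0·159.0)/2040 = 19.49 mg/L.
Below outfall 2: Q → 2298 ML/d, C = (2040·19.49 + 258.0·180.0)/2298 = 37.51 mg/L.

37.5 mg/L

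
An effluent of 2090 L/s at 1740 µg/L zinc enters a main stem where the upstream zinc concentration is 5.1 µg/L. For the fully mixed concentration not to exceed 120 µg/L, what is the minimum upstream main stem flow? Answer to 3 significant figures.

29500 L/s

Set C_mix = 120: (Q·5.100 + 2090·1740) / (Q + 2090) = 120
→ Q = 2090·(1740 − 120)/(120 − 5.100) = 29470 L/s.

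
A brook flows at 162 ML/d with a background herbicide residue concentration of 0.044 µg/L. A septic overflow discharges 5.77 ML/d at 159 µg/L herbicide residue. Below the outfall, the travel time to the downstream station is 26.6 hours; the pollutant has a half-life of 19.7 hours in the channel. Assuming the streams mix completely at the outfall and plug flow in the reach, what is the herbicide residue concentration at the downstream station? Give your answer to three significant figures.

Mass balance: C = (162.0·0.04400 + 5.770·159.0) / 167.8 = 924.6/167.8 = 5.511 µg/L.
Half-life 19.7 h → k = ln 2 / 19.7 = 0.03519 h⁻¹ = 0.8444 d⁻¹.
After decay, C = 5.511 × e^(−kt) = 5.511 × 0.3922 = 2.161 µg/L.

2.16 µg/L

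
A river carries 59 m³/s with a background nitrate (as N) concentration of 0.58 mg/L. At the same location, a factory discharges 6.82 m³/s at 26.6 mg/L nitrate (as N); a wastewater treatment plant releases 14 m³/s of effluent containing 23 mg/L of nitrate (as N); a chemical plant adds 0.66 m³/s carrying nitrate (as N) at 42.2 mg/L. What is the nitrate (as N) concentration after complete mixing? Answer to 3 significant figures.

Conservation of mass: C = (59.00·0.5800 + 6.820·26.60 + 14.00·23.00 + 0.6600·42.20) / 80.48 = 565.5/80.48 = 7.026 mg/L.

7.03 mg/L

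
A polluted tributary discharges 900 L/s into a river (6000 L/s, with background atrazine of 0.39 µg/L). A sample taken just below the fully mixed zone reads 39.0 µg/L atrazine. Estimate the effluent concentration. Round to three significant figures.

296 µg/L

Mass balance: 6000·0.3900 + 900.0·Cₑ = 6900·39.00
→ Cₑ = (6900·39.00 − 6000·0.3900) / 900.0 = 296.4 µg/L.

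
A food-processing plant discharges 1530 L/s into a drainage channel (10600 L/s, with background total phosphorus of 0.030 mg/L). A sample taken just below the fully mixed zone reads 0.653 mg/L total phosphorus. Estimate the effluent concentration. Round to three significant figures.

Mass balance: 10600·0.03000 + 1530·Cₑ = 12130·0.6530
→ Cₑ = (12130·0.6530 − 10600·0.03000) / 1530 = 4.969 mg/L.

4.97 mg/L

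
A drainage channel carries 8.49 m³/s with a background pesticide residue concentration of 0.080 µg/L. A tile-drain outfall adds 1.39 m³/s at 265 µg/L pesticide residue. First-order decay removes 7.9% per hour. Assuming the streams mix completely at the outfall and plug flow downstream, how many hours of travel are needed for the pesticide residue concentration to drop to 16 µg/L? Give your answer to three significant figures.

10.3 h

Mixed concentration C = ΣQC/ΣQ = (8.490·0.08000 + 1.390·265.0) / 9.880 = 369.0/9.880 = 37.35 µg/L.
7.9%/h lost → k = −ln(1 − 0.079) = 0.08230 h⁻¹.
37.35·exp(−k·t) = 16 → t = ln(37.35/16)/k = 37090 s = 10.30 h.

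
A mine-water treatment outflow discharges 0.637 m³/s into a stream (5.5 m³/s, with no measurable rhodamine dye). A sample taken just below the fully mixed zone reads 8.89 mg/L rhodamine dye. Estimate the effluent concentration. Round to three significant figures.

85.6 mg/L

Mass balance: 5.500·0 + 0.6370·Cₑ = 6.137·8.890
→ Cₑ = (6.137·8.890 − 5.500·0) / 0.6370 = 85.65 mg/L.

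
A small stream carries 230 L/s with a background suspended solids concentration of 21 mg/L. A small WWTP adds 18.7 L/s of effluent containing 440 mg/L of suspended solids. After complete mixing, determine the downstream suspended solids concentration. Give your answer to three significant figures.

52.5 mg/L

Conservation of mass: C = (230.0·21.00 + 18.70·440.0) / 248.7 = 13060/248.7 = 52.51 mg/L.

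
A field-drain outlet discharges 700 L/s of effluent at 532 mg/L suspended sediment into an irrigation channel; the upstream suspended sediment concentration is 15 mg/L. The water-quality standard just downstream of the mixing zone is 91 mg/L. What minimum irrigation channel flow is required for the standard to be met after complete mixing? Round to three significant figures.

Set C_mix = 91: (Q·15.00 + 700.0·532.0) / (Q + 700.0) = 91
→ Q = 700.0·(532.0 − 91)/(91 − 15.00) = 4062 L/s.

4060 L/s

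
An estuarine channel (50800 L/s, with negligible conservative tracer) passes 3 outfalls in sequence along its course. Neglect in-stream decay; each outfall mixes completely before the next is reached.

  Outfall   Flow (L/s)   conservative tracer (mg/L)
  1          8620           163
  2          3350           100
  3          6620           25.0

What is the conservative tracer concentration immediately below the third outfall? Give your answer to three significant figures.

Below outfall 1: Q → 59420 L/s, C = (50800·0 + 8620·163.0)/59420 = 23.65 mg/L.
Below outfall 2: Q → 62770 L/s, C = (59420·23.65 + 3350·100.0)/62770 = 27.72 mg/L.
Below outfall 3: Q → 69390 L/s, C = (62770·27.72 + 6620·25.00)/69390 = 27.46 mg/L.

27.5 mg/L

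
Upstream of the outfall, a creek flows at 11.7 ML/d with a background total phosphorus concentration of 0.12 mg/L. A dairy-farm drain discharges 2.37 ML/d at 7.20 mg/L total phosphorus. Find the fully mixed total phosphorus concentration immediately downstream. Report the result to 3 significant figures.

After mixing, C = (11.70·0.1200 + 2.370·7.200) / 14.07 = 18.47/14.07 = 1.313 mg/L.

1.31 mg/L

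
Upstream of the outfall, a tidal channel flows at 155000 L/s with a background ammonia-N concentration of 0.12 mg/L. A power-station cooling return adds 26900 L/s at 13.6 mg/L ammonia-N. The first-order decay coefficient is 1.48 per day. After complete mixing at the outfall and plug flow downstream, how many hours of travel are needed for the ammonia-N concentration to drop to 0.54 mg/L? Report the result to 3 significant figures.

Flow-weighted average: C = (155000·0.1200 + 26900·13.60) / 181900 = 384400/181900 = 2.113 mg/L.
2.113·exp(−k·t) = 0.54 → t = ln(2.113/0.54)/k = 79660 s = 22.13 h.

22.1 h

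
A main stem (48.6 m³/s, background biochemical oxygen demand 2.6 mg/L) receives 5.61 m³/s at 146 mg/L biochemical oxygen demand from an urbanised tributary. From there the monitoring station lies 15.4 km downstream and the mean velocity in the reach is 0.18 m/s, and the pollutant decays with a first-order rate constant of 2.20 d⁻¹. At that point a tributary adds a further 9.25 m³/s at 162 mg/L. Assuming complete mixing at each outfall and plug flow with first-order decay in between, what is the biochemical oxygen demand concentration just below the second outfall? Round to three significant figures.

Mixed concentration C = ΣQC/ΣQ = (48.60·2.600 + 5.610·146.0) / 54.21 = 945.4/54.21 = 17.44 mg/L; combined flow 54.21 m³/s.
Travel time t = 15.4·1000 / 0.18 = 85560 s = 23.77 h.
After decay, C = 17.44 × e^(−kt) = 17.44 × 0.1132 = 1.974 mg/L.
Second outfall: C = (54.21·1.974 + 9.250·162.0)/63.46 = 25.30 mg/L.

25.3 mg/L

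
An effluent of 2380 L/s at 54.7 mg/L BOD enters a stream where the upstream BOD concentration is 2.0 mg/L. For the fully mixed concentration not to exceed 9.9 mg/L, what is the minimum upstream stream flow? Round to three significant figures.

Set C_mix = 9.9: (Q·2.000 + 2380·54.70) / (Q + 2380) = 9.9
→ Q = 2380·(54.70 − 9.9)/(9.9 − 2.000) = 13500 L/s.

13500 L/s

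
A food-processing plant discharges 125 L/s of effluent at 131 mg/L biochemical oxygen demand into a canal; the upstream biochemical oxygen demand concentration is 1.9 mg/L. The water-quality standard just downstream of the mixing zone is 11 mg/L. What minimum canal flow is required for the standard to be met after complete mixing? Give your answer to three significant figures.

Set C_mix = 11: (Q·1.900 + 125.0·131.0) / (Q + 125.0) = 11
→ Q = 125.0·(131.0 − 11)/(11 − 1.900) = 1648 L/s.

1650 L/s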